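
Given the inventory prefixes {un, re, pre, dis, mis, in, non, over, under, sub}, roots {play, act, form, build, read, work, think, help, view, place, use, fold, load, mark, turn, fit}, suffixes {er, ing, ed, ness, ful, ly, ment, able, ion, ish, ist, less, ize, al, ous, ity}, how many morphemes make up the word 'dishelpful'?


Segmenting 'dishelpful' against the inventory:
  'dis' -> prefix (morpheme 1)
  'help' -> root (morpheme 2)
  'ful' -> suffix (morpheme 3)
Total morphemes: 3

3


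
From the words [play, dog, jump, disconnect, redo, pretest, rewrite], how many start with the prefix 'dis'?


Checking each word for prefix 'dis':
  'play' -> no (count: 0)
  'dog' -> no (count: 0)
  'jump' -> no (count: 0)
  'disconnect' -> YES, starts with 'dis' (count: 1)
  'redo' -> no (count: 1)
  'pretest' -> no (count: 1)
  'rewrite' -> no (count: 1)
Total with prefix 'dis': 1

1


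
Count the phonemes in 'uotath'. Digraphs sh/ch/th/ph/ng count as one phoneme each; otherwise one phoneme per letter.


Parsing 'uotath' greedily, digraphs first:
  'u' -> vowel phoneme (phonemes so far: 1)
  'o' -> vowel phoneme (phonemes so far: 2)
  't' -> consonant phoneme (phonemes so far: 3)
  'a' -> vowel phoneme (phonemes so far: 4)
  'th' -> digraph (1 consonant phoneme) (phonemes so far: 5)
Total phonemes: 5

5


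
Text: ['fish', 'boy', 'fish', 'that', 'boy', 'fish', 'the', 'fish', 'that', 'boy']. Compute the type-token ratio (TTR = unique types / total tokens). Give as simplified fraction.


Tokens: 10
Unique types: ('boy', 'fish', 'that', 'the') = 4
TTR = 4/10
Simplify: divide both by 2 -> 2/5
TTR = 2/5

2/5


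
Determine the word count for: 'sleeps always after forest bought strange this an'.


Counting words by splitting on spaces:
  Word 1: 'sleeps'
  Word 2: 'always'
  Word 3: 'after'
  Word 4: 'forest'
  Word 5: 'bought'
  Word 6: 'strange'
  Word 7: 'this'
  Word 8: 'an'
Total words: 8

8


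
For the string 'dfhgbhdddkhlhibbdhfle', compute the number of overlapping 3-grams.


String 'dfhgbhdddkhlhibbdhfle' has length L = 21.
Number of overlapping n-grams = L - n + 1
Substituting: 21 - 3 + 1 = 19

19


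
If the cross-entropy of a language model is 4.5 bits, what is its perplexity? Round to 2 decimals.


Perplexity formula: PP = 2^H
H = 4.5
PP = 2^4.5
Decompose: 2^4.5 = 2^4 * 2^0.5 = 2^4 * sqrt(2)
2^4 = 16, sqrt(2) ~ 1.4142136
PP ~ 16 * 1.4142136 = 22.6274176
Rounded to 2 decimals: 22.63

22.63


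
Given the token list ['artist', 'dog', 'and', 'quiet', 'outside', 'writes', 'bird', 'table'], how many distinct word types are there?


Listing all tokens and tracking unique types:
  Token 1: 'artist' -> NEW (unique so far: 1)
  Token 2: 'dog' -> NEW (unique so far: 2)
  Token 3: 'and' -> NEW (unique so far: 3)
  Token 4: 'quiet' -> NEW (unique so far: 4)
  Token 5: 'outside' -> NEW (unique so far: 5)
  Token 6: 'writes' -> NEW (unique so far: 6)
  Token 7: 'bird' -> NEW (unique so far: 7)
  Token 8: 'table' -> NEW (unique so far: 8)
Unique types: ('and', 'artist', 'bird', 'dog', 'outside', 'quiet', 'table', 'writes')
Vocabulary size: 8

8


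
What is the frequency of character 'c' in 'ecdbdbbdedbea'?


Scanning 'ecdbdbbdedbea' for 'c':
  Position 1: 'c' -> MATCH (count: 1)
Total occurrences of 'c': 1

1


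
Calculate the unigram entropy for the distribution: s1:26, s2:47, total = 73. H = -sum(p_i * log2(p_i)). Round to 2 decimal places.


Computing entropy H = -sum(p_i * log2(p_i)):
  s1: p = 26/73 = 0.3562, -p*log2(p) = 0.5305
  s2: p = 47/73 = 0.6438, -p*log2(p) = 0.4090
H = sum of terms = 0.9395
Rounded to 2 decimals: 0.94

0.94


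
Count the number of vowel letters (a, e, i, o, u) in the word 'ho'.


Scanning each character of 'ho':
  Position 1: 'h' -> consonant (running count: 0)
  Position 2: 'o' -> vowel (running count: 1)
Total vowels: 1

1


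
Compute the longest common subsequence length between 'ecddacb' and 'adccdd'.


DP table for LCS of 'ecddacb' and 'adccdd':
       a  d  c  c  d  d
    0  0  0  0  0  0  0
  e 0  0  0  0  0  0  0
  c 0  0  0  1  1  1  1
  d 0  0  1  1  1  2  2
  d 0  0  1  1  1  2  3
  a 0  1  1  1  1  2  3
  c 0  1  1  2  2  2  3
  b 0  1  1  2  2  2  3
LCS: 'cdd'
LCS length = 3

3


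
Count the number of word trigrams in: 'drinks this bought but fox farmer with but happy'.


Word trigrams from [9] words:
  Trigram 1: (drinks this bought)
  Trigram 2: (this bought but)
  Trigram 3: (bought but fox)
  Trigram 4: (but fox farmer)
  Trigram 5: (fox farmer with)
  Trigram 6: (farmer with but)
  Trigram 7: (with but happy)
Total word trigrams: 9 - 2 = 7

7


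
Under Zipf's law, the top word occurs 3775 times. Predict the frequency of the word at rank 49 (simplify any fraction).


Zipf's law: freq(rank) = f1 / rank
f1 = 3775, rank = 49
freq = 3775 / 49
GCD(3775, 49) = 1
Simplified: 3775/49

3775/49


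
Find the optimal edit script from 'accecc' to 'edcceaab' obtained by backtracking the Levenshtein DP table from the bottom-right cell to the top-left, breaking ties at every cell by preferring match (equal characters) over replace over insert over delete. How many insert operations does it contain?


Edit distance = 5. Backtracking from cell (6, 8) with preference match > replace > insert > delete,
then listing the resulting alignment 'accecc' -> 'edcceaab' left to right:
  Step 1: insert 'e' [insertion #1]
  Step 2: replace a->d
  Step 3: keep 'c'
  Step 4: keep 'c'
  Step 5: keep 'e'
  Step 6: insert 'a' [insertion #2]
  Step 7: replace c->a
  Step 8: replace c->b
Total insertions: 2

2


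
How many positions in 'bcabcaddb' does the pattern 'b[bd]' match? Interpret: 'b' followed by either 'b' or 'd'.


Pattern: b[bd] means 'b' followed by either 'b' or 'd'.
Scanning 'bcabcaddb' position-by-position:
  Pos 0: window 'bc' -> no
  Pos 1: window 'ca' -> no
  Pos 2: window 'ab' -> no
  Pos 3: window 'bc' -> no
  Pos 4: window 'ca' -> no
  Pos 5: window 'ad' -> no
  Pos 6: window 'dd' -> no
  Pos 7: window 'db' -> no
  Pos 8: window 'b' -> no
Total matches: 0

0


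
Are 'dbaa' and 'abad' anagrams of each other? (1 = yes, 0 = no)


Sort characters of 'dbaa': 'aabd'
Sort characters of 'abad': 'aabd'
Sorted forms match -> they ARE anagrams
Result: 1

1


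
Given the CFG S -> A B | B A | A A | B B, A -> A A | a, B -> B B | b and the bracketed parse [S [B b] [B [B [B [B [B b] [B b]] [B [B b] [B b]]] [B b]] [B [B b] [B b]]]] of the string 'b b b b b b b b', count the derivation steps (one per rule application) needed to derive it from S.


Every bracketed nonterminal node [X ...] in the tree is produced by exactly one rule application.
Reading the tree off as a leftmost derivation:
  Step 1: S  =>  B B   (applied S -> B B)
  Step 2: B B  =>  b B   (applied B -> b)
  Step 3: b B  =>  b B B   (applied B -> B B)
  Step 4: b B B  =>  b B B B   (applied B -> B B)
  Step 5: b B B B  =>  b B B B B   (applied B -> B B)
  Step 6: b B B B B  =>  b B B B B B   (applied B -> B B)
  Step 7: b B B B B B  =>  b b B B B B   (applied B -> b)
  Step 8: b b B B B B  =>  b b b B B B   (applied B -> b)
  Step 9: b b b B B B  =>  b b b B B B B   (applied B -> B B)
  Step 10: b b b B B B B  =>  b b b b B B B   (applied B -> b)
  Step 11: b b b b B B B  =>  b b b b b B B   (applied B -> b)
  Step 12: b b b b b B B  =>  b b b b b b B   (applied B -> b)
  Step 13: b b b b b b B  =>  b b b b b b B B   (applied B -> B B)
  Step 14: b b b b b b B B  =>  b b b b b b b B   (applied B -> b)
  Step 15: b b b b b b b B  =>  b b b b b b b b   (applied B -> b)
Final yield: b b b b b b b b
Total rewrite steps: 15

15


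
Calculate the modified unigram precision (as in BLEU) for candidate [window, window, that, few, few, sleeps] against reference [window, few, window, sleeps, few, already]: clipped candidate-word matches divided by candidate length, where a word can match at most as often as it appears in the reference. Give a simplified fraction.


Reference word counts: {'already': 1, 'few': 2, 'sleeps': 1, 'window': 2}
Checking each candidate word (with clipping):
  'window' -> in reference (ref count 2, used 1/2) -> match (matches: 1)
  'window' -> in reference (ref count 2, used 2/2) -> match (matches: 2)
  'that' -> not in reference -> no match (matches: 2)
  'few' -> in reference (ref count 2, used 1/2) -> match (matches: 3)
  'few' -> in reference (ref count 2, used 2/2) -> match (matches: 4)
  'sleeps' -> in reference (ref count 1, used 1/1) -> match (matches: 5)
Clipped matches: 5, Candidate length: 6
Precision = 5/6

5/6


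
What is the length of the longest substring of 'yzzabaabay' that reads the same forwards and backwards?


Scanning 'yzzabaabay' for palindromic substrings.
Substring at positions 3-8: 'abaaba'.
Check: reverse('abaaba') = 'abaaba' -> palindrome confirmed.
Neighbouring characters ('z' / 'y') break symmetry, so it cannot extend further.
No longer palindromic substring exists; longest length = 6

6


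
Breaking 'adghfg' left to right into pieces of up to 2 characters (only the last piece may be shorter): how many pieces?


'adghfg' has 6 characters.
Chunking with max size 2:
  Chunk 1: 'ad' (positions 0-1)
  Chunk 2: 'gh' (positions 2-3)
  Chunk 3: 'fg' (positions 4-5)
Total chunks: ceil(6 / 2) = 3

3


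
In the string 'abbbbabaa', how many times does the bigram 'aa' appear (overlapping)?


Scanning 'abbbbabaa' for bigram 'aa':
  Position 0: 'ab' -> no
  Position 1: 'bb' -> no
  Position 2: 'bb' -> no
  Position 3: 'bb' -> no
  Position 4: 'ba' -> no
  Position 5: 'ab' -> no
  Position 6: 'ba' -> no
  Position 7: 'aa' -> MATCH
Total matches: 1

1


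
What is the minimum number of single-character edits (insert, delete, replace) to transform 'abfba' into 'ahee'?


Building DP table for s1='abfba' (len 5) and s2='ahee' (len 4):
       a  h  e  e
    0  1  2  3  4
  a 1  0  1  2  3
  b 2  1  1  2  3
  f 3  2  2  2  3
  b 4  3  3  3  3
  a 5  4  4  4  4
Edit distance = dp[5][4] = 4

4


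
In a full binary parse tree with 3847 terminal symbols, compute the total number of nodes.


Leaf nodes (terminals): 3847
Internal nodes = n - 1 = 3847 - 1 = 3846
Total = leaves + internal = 3847 + 3846 = 7693

7693


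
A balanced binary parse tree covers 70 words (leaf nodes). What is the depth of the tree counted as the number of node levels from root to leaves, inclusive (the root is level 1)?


In a balanced binary tree with n leaves the deepest leaf is ceil(log2(n)) edges below the root,
so counting node levels inclusive of root and leaves gives ceil(log2(n)) + 1 levels.
log2(70) = 6.1293
ceil(6.1293) = 7
levels = 7 + 1 = 8

8


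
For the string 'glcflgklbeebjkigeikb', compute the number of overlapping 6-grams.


String 'glcflgklbeebjkigeikb' has length L = 20.
Number of overlapping n-grams = L - n + 1
Substituting: 20 - 6 + 1 = 15

15


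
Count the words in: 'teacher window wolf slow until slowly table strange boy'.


Counting words by splitting on spaces:
  Word 1: 'teacher'
  Word 2: 'window'
  Word 3: 'wolf'
  Word 4: 'slow'
  Word 5: 'until'
  Word 6: 'slowly'
  Word 7: 'table'
  Word 8: 'strange'
  Word 9: 'boy'
Total words: 9

9


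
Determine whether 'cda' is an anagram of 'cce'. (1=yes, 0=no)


Sort characters of 'cda': 'acd'
Sort characters of 'cce': 'cce'
Sorted forms differ -> they are NOT anagrams
Result: 0

0


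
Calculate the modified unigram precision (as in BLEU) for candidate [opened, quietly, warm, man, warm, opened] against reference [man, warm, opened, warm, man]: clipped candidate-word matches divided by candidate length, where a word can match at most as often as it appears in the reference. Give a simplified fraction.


Reference word counts: {'man': 2, 'opened': 1, 'warm': 2}
Checking each candidate word (with clipping):
  'opened' -> in reference (ref count 1, used 1/1) -> match (matches: 1)
  'quietly' -> not in reference -> no match (matches: 1)
  'warm' -> in reference (ref count 2, used 1/2) -> match (matches: 2)
  'man' -> in reference (ref count 2, used 1/2) -> match (matches: 3)
  'warm' -> in reference (ref count 2, used 2/2) -> match (matches: 4)
  'opened' -> ref count 1 already used up (1/1) -> clipped, no match (matches: 4)
Clipped matches: 4, Candidate length: 6
Precision = 4/6 = 2/3

2/3


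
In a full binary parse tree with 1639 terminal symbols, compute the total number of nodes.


Leaf nodes (terminals): 1639
Internal nodes = n - 1 = 1639 - 1 = 1638
Total = leaves + internal = 1639 + 1638 = 3277

3277


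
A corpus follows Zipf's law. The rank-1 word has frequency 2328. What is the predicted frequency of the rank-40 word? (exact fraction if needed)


Zipf's law: freq(rank) = f1 / rank
f1 = 2328, rank = 40
freq = 2328 / 40
GCD(2328, 40) = 8
Simplified: 291/5

291/5


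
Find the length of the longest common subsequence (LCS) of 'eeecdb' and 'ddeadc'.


DP table for LCS of 'eeecdb' and 'ddeadc':
       d  d  e  a  d  c
    0  0  0  0  0  0  0
  e 0  0  0  1  1  1  1
  e 0  0  0  1  1  1  1
  e 0  0  0  1  1  1  1
  c 0  0  0  1  1  1  2
  d 0  1  1  1  1  2  2
  b 0  1  1  1  1  2  2
LCS: 'ec'
LCS length = 2

2


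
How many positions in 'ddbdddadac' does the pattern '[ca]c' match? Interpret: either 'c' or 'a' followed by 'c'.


Pattern: [ca]c means either 'c' or 'a' followed by 'c'.
Scanning 'ddbdddadac' position-by-position:
  Pos 0: window 'dd' -> no
  Pos 1: window 'db' -> no
  Pos 2: window 'bd' -> no
  Pos 3: window 'dd' -> no
  Pos 4: window 'dd' -> no
  Pos 5: window 'da' -> no
  Pos 6: window 'ad' -> no
  Pos 7: window 'da' -> no
  Pos 8: window 'ac' -> MATCH
  Pos 9: window 'c' -> no
Total matches: 1

1


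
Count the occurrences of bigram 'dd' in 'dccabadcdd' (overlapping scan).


Scanning 'dccabadcdd' for bigram 'dd':
  Position 0: 'dc' -> no
  Position 1: 'cc' -> no
  Position 2: 'ca' -> no
  Position 3: 'ab' -> no
  Position 4: 'ba' -> no
  Position 5: 'ad' -> no
  Position 6: 'dc' -> no
  Position 7: 'cd' -> no
  Position 8: 'dd' -> MATCH
Total matches: 1

1


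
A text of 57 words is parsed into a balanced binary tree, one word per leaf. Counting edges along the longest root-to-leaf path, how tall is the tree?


In a balanced binary tree with n leaves the deepest leaf is ceil(log2(n)) edges below the root.
log2(57) = 5.8329
ceil(5.8329) = 6
height (edges) = 6

6


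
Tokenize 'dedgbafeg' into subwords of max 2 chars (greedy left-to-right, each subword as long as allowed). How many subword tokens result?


'dedgbafeg' has 9 characters.
Chunking with max size 2:
  Chunk 1: 'de' (positions 0-1)
  Chunk 2: 'dg' (positions 2-3)
  Chunk 3: 'ba' (positions 4-5)
  Chunk 4: 'fe' (positions 6-7)
  Chunk 5: 'g' (positions 8-8)
Total chunks: ceil(9 / 2) = 5

5


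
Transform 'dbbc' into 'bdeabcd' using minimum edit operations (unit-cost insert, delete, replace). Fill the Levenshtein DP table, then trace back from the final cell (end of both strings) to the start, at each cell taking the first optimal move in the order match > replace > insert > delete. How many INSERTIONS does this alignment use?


Edit distance = 4. Backtracking from cell (4, 7) with preference match > replace > insert > delete,
then listing the resulting alignment 'dbbc' -> 'bdeabcd' left to right:
  Step 1: insert 'b' [insertion #1]
  Step 2: keep 'd'
  Step 3: insert 'e' [insertion #2]
  Step 4: replace b->a
  Step 5: keep 'b'
  Step 6: keep 'c'
  Step 7: insert 'd' [insertion #3]
Total insertions: 3

3


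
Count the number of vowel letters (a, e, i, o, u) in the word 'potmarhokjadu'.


Scanning each character of 'potmarhokjadu':
  Position 1: 'p' -> consonant (running count: 0)
  Position 2: 'o' -> vowel (running count: 1)
  Position 3: 't' -> consonant (running count: 1)
  Position 4: 'm' -> consonant (running count: 1)
  Position 5: 'a' -> vowel (running count: 2)
  Position 6: 'r' -> consonant (running count: 2)
  Position 7: 'h' -> consonant (running count: 2)
  Position 8: 'o' -> vowel (running count: 3)
  Position 9: 'k' -> consonant (running count: 3)
  Position 10: 'j' -> consonant (running count: 3)
  Position 11: 'a' -> vowel (running count: 4)
  Position 12: 'd' -> consonant (running count: 4)
  Position 13: 'u' -> vowel (running count: 5)
Total vowels: 5

5


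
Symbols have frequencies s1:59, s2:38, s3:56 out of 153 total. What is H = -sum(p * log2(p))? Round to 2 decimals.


Computing entropy H = -sum(p_i * log2(p_i)):
  s1: p = 59/153 = 0.3856, -p*log2(p) = 0.5301
  s2: p = 38/153 = 0.2484, -p*log2(p) = 0.4991
  s3: p = 56/153 = 0.3660, -p*log2(p) = 0.5307
H = sum of terms = 1.5599
Rounded to 2 decimals: 1.56

1.56


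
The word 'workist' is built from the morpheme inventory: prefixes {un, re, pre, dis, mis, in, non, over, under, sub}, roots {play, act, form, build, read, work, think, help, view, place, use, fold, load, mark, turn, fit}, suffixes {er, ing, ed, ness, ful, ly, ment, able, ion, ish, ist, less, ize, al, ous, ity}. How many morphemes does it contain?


Segmenting 'workist' against the inventory:
  'work' -> root (morpheme 1)
  'ist' -> suffix (morpheme 2)
Total morphemes: 2

2


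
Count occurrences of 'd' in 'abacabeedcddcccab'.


Scanning 'abacabeedcddcccab' for 'd':
  Position 8: 'd' -> MATCH (count: 1)
  Position 10: 'd' -> MATCH (count: 2)
  Position 11: 'd' -> MATCH (count: 3)
Total occurrences of 'd': 3

3


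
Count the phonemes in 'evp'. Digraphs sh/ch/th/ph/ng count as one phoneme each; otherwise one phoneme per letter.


Parsing 'evp' greedily, digraphs first:
  'e' -> vowel phoneme (phonemes so far: 1)
  'v' -> consonant phoneme (phonemes so far: 2)
  'p' -> consonant phoneme (phonemes so far: 3)
Total phonemes: 3

3


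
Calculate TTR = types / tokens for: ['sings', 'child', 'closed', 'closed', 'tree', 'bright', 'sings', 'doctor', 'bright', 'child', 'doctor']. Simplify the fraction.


Tokens: 11
Unique types: ('bright', 'child', 'closed', 'doctor', 'sings', 'tree') = 6
TTR = 6/11
Already in lowest terms.

6/11


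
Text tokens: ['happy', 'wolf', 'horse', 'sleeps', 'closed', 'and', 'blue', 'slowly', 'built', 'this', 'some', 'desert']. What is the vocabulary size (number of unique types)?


Listing all tokens and tracking unique types:
  Token 1: 'happy' -> NEW (unique so far: 1)
  Token 2: 'wolf' -> NEW (unique so far: 2)
  Token 3: 'horse' -> NEW (unique so far: 3)
  Token 4: 'sleeps' -> NEW (unique so far: 4)
  Token 5: 'closed' -> NEW (unique so far: 5)
  Token 6: 'and' -> NEW (unique so far: 6)
  Token 7: 'blue' -> NEW (unique so far: 7)
  Token 8: 'slowly' -> NEW (unique so far: 8)
  Token 9: 'built' -> NEW (unique so far: 9)
  Token 10: 'this' -> NEW (unique so far: 10)
  Token 11: 'some' -> NEW (unique so far: 11)
  Token 12: 'desert' -> NEW (unique so far: 12)
Unique types: ('and', 'blue', 'built', 'closed', 'desert', 'happy', 'horse', 'sleeps', 'slowly', 'some', 'this', 'wolf')
Vocabulary size: 12

12


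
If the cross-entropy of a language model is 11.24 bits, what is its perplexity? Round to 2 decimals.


Perplexity formula: PP = 2^H
H = 11.24
PP = 2^11.24
Decompose: 2^11.24 = 2^11 * 2^0.24
2^11 = 2048, 2^0.24 ~ 1.1809927
PP ~ 2048 * 1.1809927 = 2418.6730496
Rounded to 2 decimals: 2418.67

2418.67


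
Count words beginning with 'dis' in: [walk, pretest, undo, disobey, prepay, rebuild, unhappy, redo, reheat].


Checking each word for prefix 'dis':
  'walk' -> no (count: 0)
  'pretest' -> no (count: 0)
  'undo' -> no (count: 0)
  'disobey' -> YES, starts with 'dis' (count: 1)
  'prepay' -> no (count: 1)
  'rebuild' -> no (count: 1)
  'unhappy' -> no (count: 1)
  'redo' -> no (count: 1)
  'reheat' -> no (count: 1)
Total with prefix 'dis': 1

1


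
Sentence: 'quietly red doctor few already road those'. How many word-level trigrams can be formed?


Word trigrams from [7] words:
  Trigram 1: (quietly red doctor)
  Trigram 2: (red doctor few)
  Trigram 3: (doctor few already)
  Trigram 4: (few already road)
  Trigram 5: (already road those)
Total word trigrams: 7 - 2 = 5

5


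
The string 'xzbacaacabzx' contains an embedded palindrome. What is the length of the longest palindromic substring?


Scanning 'xzbacaacabzx' for palindromic substrings.
Substring at positions 0-11: 'xzbacaacabzx'.
Check: reverse('xzbacaacabzx') = 'xzbacaacabzx' -> palindrome confirmed.
No longer palindromic substring exists; longest length = 12

12


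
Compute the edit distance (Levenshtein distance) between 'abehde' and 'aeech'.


Building DP table for s1='abehde' (len 6) and s2='aeech' (len 5):
       a  e  e  c  h
    0  1  2  3  4  5
  a 1  0  1  2  3  4
  b 2  1  1  2  3  4
  e 3  2  1  1  2  3
  h 4  3  2  2  2  2
  d 5  4  3  3  3  3
  e 6  5  4  3  4  4
Edit distance = dp[6][5] = 4

4


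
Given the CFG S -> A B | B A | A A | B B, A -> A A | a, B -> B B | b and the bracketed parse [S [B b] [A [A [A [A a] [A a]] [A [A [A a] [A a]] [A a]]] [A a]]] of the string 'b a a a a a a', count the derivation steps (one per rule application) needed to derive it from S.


Every bracketed nonterminal node [X ...] in the tree is produced by exactly one rule application.
Reading the tree off as a leftmost derivation:
  Step 1: S  =>  B A   (applied S -> B A)
  Step 2: B A  =>  b A   (applied B -> b)
  Step 3: b A  =>  b A A   (applied A -> A A)
  Step 4: b A A  =>  b A A A   (applied A -> A A)
  Step 5: b A A A  =>  b A A A A   (applied A -> A A)
  Step 6: b A A A A  =>  b a A A A   (applied A -> a)
  Step 7: b a A A A  =>  b a a A A   (applied A -> a)
  Step 8: b a a A A  =>  b a a A A A   (applied A -> A A)
  Step 9: b a a A A A  =>  b a a A A A A   (applied A -> A A)
  Step 10: b a a A A A A  =>  b a a a A A A   (applied A -> a)
  Step 11: b a a a A A A  =>  b a a a a A A   (applied A -> a)
  Step 12: b a a a a A A  =>  b a a a a a A   (applied A -> a)
  Step 13: b a a a a a A  =>  b a a a a a a   (applied A -> a)
Final yield: b a a a a a a
Total rewrite steps: 13

13


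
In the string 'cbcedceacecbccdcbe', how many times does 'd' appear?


Scanning 'cbcedceacecbccdcbe' for 'd':
  Position 4: 'd' -> MATCH (count: 1)
  Position 14: 'd' -> MATCH (count: 2)
Total occurrences of 'd': 2

2


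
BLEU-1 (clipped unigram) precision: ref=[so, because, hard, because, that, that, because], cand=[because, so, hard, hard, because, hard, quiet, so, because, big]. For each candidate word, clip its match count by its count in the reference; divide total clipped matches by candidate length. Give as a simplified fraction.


Reference word counts: {'because': 3, 'hard': 1, 'so': 1, 'that': 2}
Checking each candidate word (with clipping):
  'because' -> in reference (ref count 3, used 1/3) -> match (matches: 1)
  'so' -> in reference (ref count 1, used 1/1) -> match (matches: 2)
  'hard' -> in reference (ref count 1, used 1/1) -> match (matches: 3)
  'hard' -> ref count 1 already used up (1/1) -> clipped, no match (matches: 3)
  'because' -> in reference (ref count 3, used 2/3) -> match (matches: 4)
  'hard' -> ref count 1 already used up (1/1) -> clipped, no match (matches: 4)
  'quiet' -> not in reference -> no match (matches: 4)
  'so' -> ref count 1 already used up (1/1) -> clipped, no match (matches: 4)
  'because' -> in reference (ref count 3, used 3/3) -> match (matches: 5)
  'big' -> not in reference -> no match (matches: 5)
Clipped matches: 5, Candidate length: 10
Precision = 5/10 = 1/2

1/2


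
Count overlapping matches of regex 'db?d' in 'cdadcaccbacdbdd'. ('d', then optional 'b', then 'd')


Pattern: db?d means 'd', then optional 'b', then 'd'.
Scanning 'cdadcaccbacdbdd' position-by-position:
  Pos 0: window 'cda' -> no
  Pos 1: window 'dad' -> no
  Pos 2: window 'adc' -> no
  Pos 3: window 'dca' -> no
  Pos 4: window 'cac' -> no
  Pos 5: window 'acc' -> no
  Pos 6: window 'ccb' -> no
  Pos 7: window 'cba' -> no
  Pos 8: window 'bac' -> no
  Pos 9: window 'acd' -> no
  Pos 10: window 'cdb' -> no
  Pos 11: window 'dbd' -> MATCH
  Pos 12: window 'bdd' -> no
  Pos 13: window 'dd' -> MATCH
  Pos 14: window 'd' -> no
Total matches: 2

2


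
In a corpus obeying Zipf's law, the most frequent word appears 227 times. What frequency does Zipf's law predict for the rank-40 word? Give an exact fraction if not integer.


Zipf's law: freq(rank) = f1 / rank
f1 = 227, rank = 40
freq = 227 / 40
GCD(227, 40) = 1
Simplified: 227/40

227/40


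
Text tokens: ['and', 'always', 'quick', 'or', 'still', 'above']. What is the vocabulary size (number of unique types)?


Listing all tokens and tracking unique types:
  Token 1: 'and' -> NEW (unique so far: 1)
  Token 2: 'always' -> NEW (unique so far: 2)
  Token 3: 'quick' -> NEW (unique so far: 3)
  Token 4: 'or' -> NEW (unique so far: 4)
  Token 5: 'still' -> NEW (unique so far: 5)
  Token 6: 'above' -> NEW (unique so far: 6)
Unique types: ('above', 'always', 'and', 'or', 'quick', 'still')
Vocabulary size: 6

6


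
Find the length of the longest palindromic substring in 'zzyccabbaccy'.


Scanning 'zzyccabbaccy' for palindromic substrings.
Substring at positions 2-11: 'yccabbaccy'.
Check: reverse('yccabbaccy') = 'yccabbaccy' -> palindrome confirmed.
Neighbouring characters ('z' / '-') break symmetry, so it cannot extend further.
No longer palindromic substring exists; longest length = 10

10


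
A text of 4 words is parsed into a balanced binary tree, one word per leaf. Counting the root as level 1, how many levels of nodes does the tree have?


In a balanced binary tree with n leaves the deepest leaf is ceil(log2(n)) edges below the root,
so counting node levels inclusive of root and leaves gives ceil(log2(n)) + 1 levels.
log2(4) = 2.0000
ceil(2.0000) = 2
levels = 2 + 1 = 3

3


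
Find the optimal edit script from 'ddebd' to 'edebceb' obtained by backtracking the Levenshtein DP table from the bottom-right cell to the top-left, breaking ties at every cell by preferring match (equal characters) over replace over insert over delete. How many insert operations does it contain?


Edit distance = 4. Backtracking from cell (5, 7) with preference match > replace > insert > delete,
then listing the resulting alignment 'ddebd' -> 'edebceb' left to right:
  Step 1: replace d->e
  Step 2: keep 'd'
  Step 3: keep 'e'
  Step 4: keep 'b'
  Step 5: insert 'c' [insertion #1]
  Step 6: insert 'e' [insertion #2]
  Step 7: replace d->b
Total insertions: 2

2


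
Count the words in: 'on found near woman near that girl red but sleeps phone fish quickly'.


Counting words by splitting on spaces:
  Word 1: 'on'
  Word 2: 'found'
  Word 3: 'near'
  Word 4: 'woman'
  Word 5: 'near'
  Word 6: 'that'
  Word 7: 'girl'
  Word 8: 'red'
  Word 9: 'but'
  Word 10: 'sleeps'
  Word 11: 'phone'
  Word 12: 'fish'
  Word 13: 'quickly'
Total words: 13

13


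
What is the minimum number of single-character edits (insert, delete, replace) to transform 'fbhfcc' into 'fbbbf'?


Building DP table for s1='fbhfcc' (len 6) and s2='fbbbf' (len 5):
       f  b  b  b  f
    0  1  2  3  4  5
  f 1  0  1  2  3  4
  b 2  1  0  1  2  3
  h 3  2  1  1  2  3
  f 4  3  2  2  2  2
  c 5  4  3  3  3  3
  c 6  5  4  4  4  4
Edit distance = dp[6][5] = 4

4


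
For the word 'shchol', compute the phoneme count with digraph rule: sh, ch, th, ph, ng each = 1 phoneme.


Parsing 'shchol' greedily, digraphs first:
  'sh' -> digraph (1 consonant phoneme) (phonemes so far: 1)
  'ch' -> digraph (1 consonant phoneme) (phonemes so far: 2)
  'o' -> vowel phoneme (phonemes so far: 3)
  'l' -> consonant phoneme (phonemes so far: 4)
Total phonemes: 4

4


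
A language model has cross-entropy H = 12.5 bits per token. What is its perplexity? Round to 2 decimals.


Perplexity formula: PP = 2^H
H = 12.5
PP = 2^12.5
Decompose: 2^12.5 = 2^12 * 2^0.5 = 2^12 * sqrt(2)
2^12 = 4096, sqrt(2) ~ 1.4142136
PP ~ 4096 * 1.4142136 = 5792.6189056
Rounded to 2 decimals: 5792.62

5792.62


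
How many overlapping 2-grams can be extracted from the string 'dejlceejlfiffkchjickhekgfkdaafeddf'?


String 'dejlceejlfiffkchjickhekgfkdaafeddf' has length L = 34.
Number of overlapping n-grams = L - n + 1
Substituting: 34 - 2 + 1 = 33

33


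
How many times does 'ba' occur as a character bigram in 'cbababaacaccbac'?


Scanning 'cbababaacaccbac' for bigram 'ba':
  Position 0: 'cb' -> no
  Position 1: 'ba' -> MATCH
  Position 2: 'ab' -> no
  Position 3: 'ba' -> MATCH
  Position 4: 'ab' -> no
  Position 5: 'ba' -> MATCH
  Position 6: 'aa' -> no
  Position 7: 'ac' -> no
  Position 8: 'ca' -> no
  Position 9: 'ac' -> no
  Position 10: 'cc' -> no
  Position 11: 'cb' -> no
  Position 12: 'ba' -> MATCH
  Position 13: 'ac' -> no
Total matches: 4

4


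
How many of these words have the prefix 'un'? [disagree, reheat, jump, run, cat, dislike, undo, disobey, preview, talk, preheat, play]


Checking each word for prefix 'un':
  'disagree' -> no (count: 0)
  'reheat' -> no (count: 0)
  'jump' -> no (count: 0)
  'run' -> no (count: 0)
  'cat' -> no (count: 0)
  'dislike' -> no (count: 0)
  'undo' -> YES, starts with 'un' (count: 1)
  'disobey' -> no (count: 1)
  'preview' -> no (count: 1)
  'talk' -> no (count: 1)
  'preheat' -> no (count: 1)
  'play' -> no (count: 1)
Total with prefix 'un': 1

1


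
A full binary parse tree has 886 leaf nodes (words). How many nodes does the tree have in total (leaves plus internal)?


Leaf nodes (terminals): 886
Internal nodes = n - 1 = 886 - 1 = 885
Total = leaves + internal = 886 + 885 = 1771

1771


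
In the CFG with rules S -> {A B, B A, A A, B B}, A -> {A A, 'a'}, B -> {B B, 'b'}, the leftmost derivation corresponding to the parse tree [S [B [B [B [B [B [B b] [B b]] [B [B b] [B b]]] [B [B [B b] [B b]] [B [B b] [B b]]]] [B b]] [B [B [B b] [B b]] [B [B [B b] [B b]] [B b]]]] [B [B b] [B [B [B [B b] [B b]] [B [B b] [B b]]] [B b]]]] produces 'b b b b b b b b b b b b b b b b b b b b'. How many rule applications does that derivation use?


Every bracketed nonterminal node [X ...] in the tree is produced by exactly one rule application.
Reading the tree off as a leftmost derivation:
  Step 1: S  =>  B B   (applied S -> B B)
  Step 2: B B  =>  B B B   (applied B -> B B)
  Step 3: B B B  =>  B B B B   (applied B -> B B)
  Step 4: B B B B  =>  B B B B B   (applied B -> B B)
  Step 5: B B B B B  =>  B B B B B B   (applied B -> B B)
  Step 6: B B B B B B  =>  B B B B B B B   (applied B -> B B)
  Step 7: B B B B B B B  =>  b B B B B B B   (applied B -> b)
  Step 8: b B B B B B B  =>  b b B B B B B   (applied B -> b)
  Step 9: b b B B B B B  =>  b b B B B B B B   (applied B -> B B)
  Step 10: b b B B B B B B  =>  b b b B B B B B   (applied B -> b)
  Step 11: b b b B B B B B  =>  b b b b B B B B   (applied B -> b)
  Step 12: b b b b B B B B  =>  b b b b B B B B B   (applied B -> B B)
  Step 13: b b b b B B B B B  =>  b b b b B B B B B B   (applied B -> B B)
  Step 14: b b b b B B B B B B  =>  b b b b b B B B B B   (applied B -> b)
  Step 15: b b b b b B B B B B  =>  b b b b b b B B B B   (applied B -> b)
  Step 16: b b b b b b B B B B  =>  b b b b b b B B B B B   (applied B -> B B)
  Step 17: b b b b b b B B B B B  =>  b b b b b b b B B B B   (applied B -> b)
  Step 18: b b b b b b b B B B B  =>  b b b b b b b b B B B   (applied B -> b)
  Step 19: b b b b b b b b B B B  =>  b b b b b b b b b B B   (applied B -> b)
  Step 20: b b b b b b b b b B B  =>  b b b b b b b b b B B B   (applied B -> B B)
  Step 21: b b b b b b b b b B B B  =>  b b b b b b b b b B B B B   (applied B -> B B)
  Step 22: b b b b b b b b b B B B B  =>  b b b b b b b b b b B B B   (applied B -> b)
  Step 23: b b b b b b b b b b B B B  =>  b b b b b b b b b b b B B   (applied B -> b)
  Step 24: b b b b b b b b b b b B B  =>  b b b b b b b b b b b B B B   (applied B -> B B)
  Step 25: b b b b b b b b b b b B B B  =>  b b b b b b b b b b b B B B B   (applied B -> B B)
  Step 26: b b b b b b b b b b b B B B B  =>  b b b b b b b b b b b b B B B   (applied B -> b)
  Step 27: b b b b b b b b b b b b B B B  =>  b b b b b b b b b b b b b B B   (applied B -> b)
  Step 28: b b b b b b b b b b b b b B B  =>  b b b b b b b b b b b b b b B   (applied B -> b)
  Step 29: b b b b b b b b b b b b b b B  =>  b b b b b b b b b b b b b b B B   (applied B -> B B)
  Step 30: b b b b b b b b b b b b b b B B  =>  b b b b b b b b b b b b b b b B   (applied B -> b)
  Step 31: b b b b b b b b b b b b b b b B  =>  b b b b b b b b b b b b b b b B B   (applied B -> B B)
  Step 32: b b b b b b b b b b b b b b b B B  =>  b b b b b b b b b b b b b b b B B B   (applied B -> B B)
  Step 33: b b b b b b b b b b b b b b b B B B  =>  b b b b b b b b b b b b b b b B B B B   (applied B -> B B)
  Step 34: b b b b b b b b b b b b b b b B B B B  =>  b b b b b b b b b b b b b b b b B B B   (applied B -> b)
  Step 35: b b b b b b b b b b b b b b b b B B B  =>  b b b b b b b b b b b b b b b b b B B   (applied B -> b)
  Step 36: b b b b b b b b b b b b b b b b b B B  =>  b b b b b b b b b b b b b b b b b B B B   (applied B -> B B)
  Step 37: b b b b b b b b b b b b b b b b b B B B  =>  b b b b b b b b b b b b b b b b b b B B   (applied B -> b)
  Step 38: b b b b b b b b b b b b b b b b b b B B  =>  b b b b b b b b b b b b b b b b b b b B   (applied B -> b)
  Step 39: b b b b b b b b b b b b b b b b b b b B  =>  b b b b b b b b b b b b b b b b b b b b   (applied B -> b)
Final yield: b b b b b b b b b b b b b b b b b b b b
Total rewrite steps: 39

39


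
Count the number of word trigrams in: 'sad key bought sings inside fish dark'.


Word trigrams from [7] words:
  Trigram 1: (sad key bought)
  Trigram 2: (key bought sings)
  Trigram 3: (bought sings inside)
  Trigram 4: (sings inside fish)
  Trigram 5: (inside fish dark)
Total word trigrams: 7 - 2 = 5

5


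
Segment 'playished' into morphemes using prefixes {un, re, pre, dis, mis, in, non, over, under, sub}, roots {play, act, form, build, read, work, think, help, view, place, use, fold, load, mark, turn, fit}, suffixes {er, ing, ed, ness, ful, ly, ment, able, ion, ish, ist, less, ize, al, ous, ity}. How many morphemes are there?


Segmenting 'playished' against the inventory:
  'play' -> root (morpheme 1)
  'ish' -> suffix (morpheme 2)
  'ed' -> suffix (morpheme 3)
Total morphemes: 3

3


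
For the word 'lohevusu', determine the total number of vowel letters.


Scanning each character of 'lohevusu':
  Position 1: 'l' -> consonant (running count: 0)
  Position 2: 'o' -> vowel (running count: 1)
  Position 3: 'h' -> consonant (running count: 1)
  Position 4: 'e' -> vowel (running count: 2)
  Position 5: 'v' -> consonant (running count: 2)
  Position 6: 'u' -> vowel (running count: 3)
  Position 7: 's' -> consonant (running count: 3)
  Position 8: 'u' -> vowel (running count: 4)
Total vowels: 4

4


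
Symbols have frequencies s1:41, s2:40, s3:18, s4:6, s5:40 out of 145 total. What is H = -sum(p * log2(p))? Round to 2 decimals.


Computing entropy H = -sum(p_i * log2(p_i)):
  s1: p = 41/145 = 0.2828, -p*log2(p) = 0.5153
  s2: p = 40/145 = 0.2759, -p*log2(p) = 0.5125
  s3: p = 18/145 = 0.1241, -p*log2(p) = 0.3737
  s4: p = 6/145 = 0.0414, -p*log2(p) = 0.1901
  s5: p = 40/145 = 0.2759, -p*log2(p) = 0.5125
H = sum of terms = 2.1041
Rounded to 2 decimals: 2.10

2.10


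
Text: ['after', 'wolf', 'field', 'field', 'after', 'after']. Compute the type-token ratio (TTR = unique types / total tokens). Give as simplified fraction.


Tokens: 6
Unique types: ('after', 'field', 'wolf') = 3
TTR = 3/6
Simplify: divide both by 3 -> 1/2
TTR = 1/2

1/2


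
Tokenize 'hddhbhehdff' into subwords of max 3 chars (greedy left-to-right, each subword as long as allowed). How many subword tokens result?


'hddhbhehdff' has 11 characters.
Chunking with max size 3:
  Chunk 1: 'hdd' (positions 0-2)
  Chunk 2: 'hbh' (positions 3-5)
  Chunk 3: 'ehd' (positions 6-8)
  Chunk 4: 'ff' (positions 9-10)
Total chunks: ceil(11 / 3) = 4

4


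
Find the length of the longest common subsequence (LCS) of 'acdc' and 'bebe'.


DP table for LCS of 'acdc' and 'bebe':
       b  e  b  e
    0  0  0  0  0
  a 0  0  0  0  0
  c 0  0  0  0  0
  d 0  0  0  0  0
  c 0  0  0  0  0
LCS length = 0

0


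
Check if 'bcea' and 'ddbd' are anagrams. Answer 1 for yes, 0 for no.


Sort characters of 'bcea': 'abce'
Sort characters of 'ddbd': 'bddd'
Sorted forms differ -> they are NOT anagrams
Result: 0

0


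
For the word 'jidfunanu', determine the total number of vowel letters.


Scanning each character of 'jidfunanu':
  Position 1: 'j' -> consonant (running count: 0)
  Position 2: 'i' -> vowel (running count: 1)
  Position 3: 'd' -> consonant (running count: 1)
  Position 4: 'f' -> consonant (running count: 1)
  Position 5: 'u' -> vowel (running count: 2)
  Position 6: 'n' -> consonant (running count: 2)
  Position 7: 'a' -> vowel (running count: 3)
  Position 8: 'n' -> consonant (running count: 3)
  Position 9: 'u' -> vowel (running count: 4)
Total vowels: 4

4


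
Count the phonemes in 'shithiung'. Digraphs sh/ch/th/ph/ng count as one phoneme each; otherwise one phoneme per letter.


Parsing 'shithiung' greedily, digraphs first:
  'sh' -> digraph (1 consonant phoneme) (phonemes so far: 1)
  'i' -> vowel phoneme (phonemes so far: 2)
  'th' -> digraph (1 consonant phoneme) (phonemes so far: 3)
  'i' -> vowel phoneme (phonemes so far: 4)
  'u' -> vowel phoneme (phonemes so far: 5)
  'ng' -> digraph (1 consonant phoneme) (phonemes so far: 6)
Total phonemes: 6

6


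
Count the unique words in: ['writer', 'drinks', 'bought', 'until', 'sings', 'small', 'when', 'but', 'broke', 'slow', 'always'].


Listing all tokens and tracking unique types:
  Token 1: 'writer' -> NEW (unique so far: 1)
  Token 2: 'drinks' -> NEW (unique so far: 2)
  Token 3: 'bought' -> NEW (unique so far: 3)
  Token 4: 'until' -> NEW (unique so far: 4)
  Token 5: 'sings' -> NEW (unique so far: 5)
  Token 6: 'small' -> NEW (unique so far: 6)
  Token 7: 'when' -> NEW (unique so far: 7)
  Token 8: 'but' -> NEW (unique so far: 8)
  Token 9: 'broke' -> NEW (unique so far: 9)
  Token 10: 'slow' -> NEW (unique so far: 10)
  Token 11: 'always' -> NEW (unique so far: 11)
Unique types: ('always', 'bought', 'broke', 'but', 'drinks', 'sings', 'slow', 'small', 'until', 'when', 'writer')
Vocabulary size: 11

11


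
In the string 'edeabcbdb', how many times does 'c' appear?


Scanning 'edeabcbdb' for 'c':
  Position 5: 'c' -> MATCH (count: 1)
Total occurrences of 'c': 1

1


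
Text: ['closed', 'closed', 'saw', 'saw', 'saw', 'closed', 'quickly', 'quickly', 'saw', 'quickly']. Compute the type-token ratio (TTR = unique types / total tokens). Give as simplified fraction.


Tokens: 10
Unique types: ('closed', 'quickly', 'saw') = 3
TTR = 3/10
Already in lowest terms.

3/10


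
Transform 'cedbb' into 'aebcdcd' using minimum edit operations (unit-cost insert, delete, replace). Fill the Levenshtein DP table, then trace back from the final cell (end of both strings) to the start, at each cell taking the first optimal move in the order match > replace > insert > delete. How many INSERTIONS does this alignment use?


Edit distance = 5. Backtracking from cell (5, 7) with preference match > replace > insert > delete,
then listing the resulting alignment 'cedbb' -> 'aebcdcd' left to right:
  Step 1: replace c->a
  Step 2: keep 'e'
  Step 3: insert 'b' [insertion #1]
  Step 4: insert 'c' [insertion #2]
  Step 5: keep 'd'
  Step 6: replace b->c
  Step 7: replace b->d
Total insertions: 2

2


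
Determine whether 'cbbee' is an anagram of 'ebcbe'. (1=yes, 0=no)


Sort characters of 'cbbee': 'bbcee'
Sort characters of 'ebcbe': 'bbcee'
Sorted forms match -> they ARE anagrams
Result: 1

1


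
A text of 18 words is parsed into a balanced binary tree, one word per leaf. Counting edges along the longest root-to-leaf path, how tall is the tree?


In a balanced binary tree with n leaves the deepest leaf is ceil(log2(n)) edges below the root.
log2(18) = 4.1699
ceil(4.1699) = 5
height (edges) = 5

5


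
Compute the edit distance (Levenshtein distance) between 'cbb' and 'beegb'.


Building DP table for s1='cbb' (len 3) and s2='beegb' (len 5):
       b  e  e  g  b
    0  1  2  3  4  5
  c 1  1  2  3  4  5
  b 2  1  2  3  4  4
  b 3  2  2  3  4  4
Edit distance = dp[3][5] = 4

4


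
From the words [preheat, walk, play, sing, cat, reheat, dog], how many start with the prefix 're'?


Checking each word for prefix 're':
  'preheat' -> no (count: 0)
  'walk' -> no (count: 0)
  'play' -> no (count: 0)
  'sing' -> no (count: 0)
  'cat' -> no (count: 0)
  'reheat' -> YES, starts with 're' (count: 1)
  'dog' -> no (count: 1)
Total with prefix 're': 1

1
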